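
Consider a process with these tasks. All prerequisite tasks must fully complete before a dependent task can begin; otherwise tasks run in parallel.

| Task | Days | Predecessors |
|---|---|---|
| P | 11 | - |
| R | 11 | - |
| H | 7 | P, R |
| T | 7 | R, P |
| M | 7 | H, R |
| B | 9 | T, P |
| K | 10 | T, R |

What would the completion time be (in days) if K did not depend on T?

Before: longest chain P→T→K = 11+7+10 = 28, finish 28.
Without T→K, K's earliest start moves from 18 to 11.
After: P→T→B = 11+7+9 = 27 → 27 days.

27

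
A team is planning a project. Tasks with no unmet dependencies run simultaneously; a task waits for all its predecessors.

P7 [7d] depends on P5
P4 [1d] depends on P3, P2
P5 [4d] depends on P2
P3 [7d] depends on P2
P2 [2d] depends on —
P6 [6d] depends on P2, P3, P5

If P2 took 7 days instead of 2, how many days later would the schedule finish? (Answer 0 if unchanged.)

5

As given, the longest chain is P2→P3→P6 = 2+7+6 = 15, so the finish is 15 days.
Since P2 is critical, the +5 change carries straight to that chain (now 20 days).
No other chain overtakes it, so the finish is 20 days.
Change in finish: 20 − 15 = +5 days.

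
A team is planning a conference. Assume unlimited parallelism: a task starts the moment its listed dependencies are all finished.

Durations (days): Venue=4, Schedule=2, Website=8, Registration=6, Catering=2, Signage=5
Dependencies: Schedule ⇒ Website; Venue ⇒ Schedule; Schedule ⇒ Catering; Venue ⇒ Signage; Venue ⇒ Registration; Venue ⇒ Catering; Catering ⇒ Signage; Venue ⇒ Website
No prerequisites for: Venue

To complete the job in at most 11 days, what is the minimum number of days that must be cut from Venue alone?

3

Current finish: 14 days; target: 11.
Venue is on every critical path, so each day cut from Venue cuts the finish by one (this holds down to a finish of 11).
Need 14 − 11 = 3 days off Venue → Venue becomes 1 day, finish becomes 11.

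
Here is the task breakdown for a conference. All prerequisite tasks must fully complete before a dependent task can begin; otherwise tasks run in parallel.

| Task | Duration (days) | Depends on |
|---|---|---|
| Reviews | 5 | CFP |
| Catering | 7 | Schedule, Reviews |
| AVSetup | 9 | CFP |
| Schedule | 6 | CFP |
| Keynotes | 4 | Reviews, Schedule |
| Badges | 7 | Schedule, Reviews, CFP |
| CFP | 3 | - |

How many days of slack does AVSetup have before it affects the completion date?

CFP→Schedule→Catering = 3+6+7 = 16 sets the makespan at 16 days.
Longest path through AVSetup: 12 days (earliest finish 12, latest finish 16).
Float = 16 − 12 = 4.

4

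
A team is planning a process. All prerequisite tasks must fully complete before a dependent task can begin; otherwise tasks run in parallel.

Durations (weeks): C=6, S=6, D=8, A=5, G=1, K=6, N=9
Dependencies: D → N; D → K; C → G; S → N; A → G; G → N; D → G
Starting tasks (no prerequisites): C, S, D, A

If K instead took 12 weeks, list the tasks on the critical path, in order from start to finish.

Baseline: D→G→N = 8+1+9 = 18 → 18 weeks.
K has 4 weeks of float (longest path through it is 14).
New critical path: D→K = 8+12 = 20 ⇒ 20 weeks.

D, K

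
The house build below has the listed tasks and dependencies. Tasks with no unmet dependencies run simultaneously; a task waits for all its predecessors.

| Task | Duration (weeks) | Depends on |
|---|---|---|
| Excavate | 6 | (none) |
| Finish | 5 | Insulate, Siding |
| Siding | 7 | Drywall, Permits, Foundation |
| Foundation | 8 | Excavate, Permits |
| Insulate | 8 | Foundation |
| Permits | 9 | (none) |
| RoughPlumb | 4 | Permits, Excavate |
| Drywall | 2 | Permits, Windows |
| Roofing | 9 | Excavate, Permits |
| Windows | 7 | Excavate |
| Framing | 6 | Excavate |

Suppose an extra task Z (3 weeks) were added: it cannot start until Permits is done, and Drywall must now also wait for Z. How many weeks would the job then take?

Originally the job takes 30 weeks.
With Z inserted, Drywall now waits for max(Permits, Windows, Z).
New critical path: Permits→Foundation→Insulate→Finish = 9+8+8+5 = 30 ⇒ 30 weeks.

30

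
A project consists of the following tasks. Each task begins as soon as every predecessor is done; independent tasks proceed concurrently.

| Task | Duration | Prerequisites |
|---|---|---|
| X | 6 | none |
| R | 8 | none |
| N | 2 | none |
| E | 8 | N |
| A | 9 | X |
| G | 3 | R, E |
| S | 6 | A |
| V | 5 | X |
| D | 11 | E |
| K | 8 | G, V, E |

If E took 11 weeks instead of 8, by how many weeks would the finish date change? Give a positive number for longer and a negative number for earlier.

As given, the longest chain is N→E→G→K = 2+8+3+8 = 21, so the finish is 21 weeks.
E is on the critical path; changing it to 11 makes that path 24 weeks.
No other chain overtakes it, so the finish is 24 weeks.
Change in finish: 24 − 21 = +3 weeks.

3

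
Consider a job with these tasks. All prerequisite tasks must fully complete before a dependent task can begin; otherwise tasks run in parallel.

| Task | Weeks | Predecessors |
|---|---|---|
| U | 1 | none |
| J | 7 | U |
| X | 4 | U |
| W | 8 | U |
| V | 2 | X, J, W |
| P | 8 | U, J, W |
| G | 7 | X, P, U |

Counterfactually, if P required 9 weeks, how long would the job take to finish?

The binding path is U→W→P→G = 1+8+8+7 = 24; finish at 24 weeks.
Since P is critical, the +1 change carries straight to that chain (now 25 weeks).
The critical path is still U→W→P→G; finish is now 25 weeks.

25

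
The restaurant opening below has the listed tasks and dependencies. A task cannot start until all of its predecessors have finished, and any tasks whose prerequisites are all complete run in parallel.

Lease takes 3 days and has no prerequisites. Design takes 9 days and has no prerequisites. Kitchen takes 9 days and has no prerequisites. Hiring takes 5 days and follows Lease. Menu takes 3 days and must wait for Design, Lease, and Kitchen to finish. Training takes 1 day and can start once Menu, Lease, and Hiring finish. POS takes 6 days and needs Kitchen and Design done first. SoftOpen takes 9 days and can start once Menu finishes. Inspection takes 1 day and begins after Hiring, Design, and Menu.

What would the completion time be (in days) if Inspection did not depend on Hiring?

Original critical path: Design→Menu→SoftOpen = 9+3+9 = 21 ⇒ 21 days.
Dropping Hiring→Inspection doesn't change Inspection's earliest start (12); another predecessor still binds.
The longest chain is now Design→Menu→SoftOpen = 9+3+9 = 21, so the restaurant opening takes 21 days.

21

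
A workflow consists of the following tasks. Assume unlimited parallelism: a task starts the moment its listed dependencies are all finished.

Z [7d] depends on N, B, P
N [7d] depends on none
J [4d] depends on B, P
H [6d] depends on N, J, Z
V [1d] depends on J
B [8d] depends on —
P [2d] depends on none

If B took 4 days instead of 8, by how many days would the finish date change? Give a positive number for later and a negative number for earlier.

The binding path is B→Z→H = 8+7+6 = 21; finish at 21 days.
B is on the critical path; changing it to 4 makes that path 17 days.
The binding chain switches to N→Z→H = 7+7+6 = 20; finish 20 days.
Change in finish: 20 − 21 = -1 days.

-1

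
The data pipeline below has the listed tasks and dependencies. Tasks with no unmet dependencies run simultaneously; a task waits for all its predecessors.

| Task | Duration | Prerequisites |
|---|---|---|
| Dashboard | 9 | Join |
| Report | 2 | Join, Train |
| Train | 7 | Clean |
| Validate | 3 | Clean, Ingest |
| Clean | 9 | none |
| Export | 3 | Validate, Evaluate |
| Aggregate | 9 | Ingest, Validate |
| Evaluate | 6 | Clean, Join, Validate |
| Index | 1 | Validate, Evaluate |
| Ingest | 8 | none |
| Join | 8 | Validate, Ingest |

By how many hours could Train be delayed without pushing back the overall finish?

11

Clean→Validate→Join→Evaluate→Export = 9+3+8+6+3 = 29 sets the makespan at 29 hours.
Train finishes as early as 16 and must finish by 27.
Float = 29 − 18 = 11.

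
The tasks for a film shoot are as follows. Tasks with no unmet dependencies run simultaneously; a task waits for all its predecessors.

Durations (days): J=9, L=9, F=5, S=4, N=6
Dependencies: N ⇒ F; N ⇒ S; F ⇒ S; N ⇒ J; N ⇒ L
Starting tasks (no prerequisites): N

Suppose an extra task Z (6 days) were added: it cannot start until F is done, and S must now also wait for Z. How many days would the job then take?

Originally the job takes 15 days.
With Z inserted, S now waits for max(F, N, Z).
New critical path: N→F→Z→S = 6+5+6+4 = 21 ⇒ 21 days.

21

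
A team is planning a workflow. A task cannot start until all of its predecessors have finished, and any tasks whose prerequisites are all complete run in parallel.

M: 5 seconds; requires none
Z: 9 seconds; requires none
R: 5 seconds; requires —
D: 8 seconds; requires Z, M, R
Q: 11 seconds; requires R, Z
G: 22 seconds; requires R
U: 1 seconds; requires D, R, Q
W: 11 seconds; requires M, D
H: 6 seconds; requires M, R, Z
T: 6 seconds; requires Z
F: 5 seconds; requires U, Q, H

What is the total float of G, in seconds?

1

Critical path: Z→D→W = 9+8+11 = 28, so the finish is 28 seconds.
G finishes as early as 27 and must finish by 28.
So G can slip 28 − 27 = 1 second.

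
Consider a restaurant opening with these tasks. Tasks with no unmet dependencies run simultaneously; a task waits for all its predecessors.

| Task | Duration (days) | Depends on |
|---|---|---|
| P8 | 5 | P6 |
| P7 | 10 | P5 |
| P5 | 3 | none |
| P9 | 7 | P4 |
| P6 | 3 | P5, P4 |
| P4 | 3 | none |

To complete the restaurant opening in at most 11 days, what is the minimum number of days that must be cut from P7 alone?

2

Current finish: 13 days; target: 11.
P7 is on every critical path, so each day cut from P7 cuts the finish by one (this holds down to a finish of 11).
Need 13 − 11 = 2 days off P7 → P7 becomes 8 days, finish becomes 11.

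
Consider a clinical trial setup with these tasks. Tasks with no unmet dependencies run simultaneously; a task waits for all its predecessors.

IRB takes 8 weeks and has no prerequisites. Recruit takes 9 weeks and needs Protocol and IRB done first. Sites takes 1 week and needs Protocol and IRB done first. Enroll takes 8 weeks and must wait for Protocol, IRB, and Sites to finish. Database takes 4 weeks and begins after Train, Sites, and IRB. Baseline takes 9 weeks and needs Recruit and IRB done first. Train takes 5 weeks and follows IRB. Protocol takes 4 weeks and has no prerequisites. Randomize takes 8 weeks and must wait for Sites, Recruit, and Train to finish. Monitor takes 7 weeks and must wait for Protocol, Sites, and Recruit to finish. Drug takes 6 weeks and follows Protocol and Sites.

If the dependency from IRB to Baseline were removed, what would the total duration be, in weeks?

Original critical path: IRB→Recruit→Baseline = 8+9+9 = 26 ⇒ 26 weeks.
Dropping IRB→Baseline doesn't change Baseline's earliest start (17); another predecessor still binds.
After: IRB→Recruit→Baseline = 8+9+9 = 26 → 26 weeks.

26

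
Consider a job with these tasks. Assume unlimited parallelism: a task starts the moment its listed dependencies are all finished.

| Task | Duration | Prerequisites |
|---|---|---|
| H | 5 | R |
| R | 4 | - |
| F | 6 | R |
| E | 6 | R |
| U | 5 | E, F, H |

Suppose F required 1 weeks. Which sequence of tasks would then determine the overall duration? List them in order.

R, E, U

As given, the longest chain is R→F→U = 4+6+5 = 15, so the finish is 15 weeks.
F is on the critical path; changing it to 1 makes that path 10 weeks.
The binding chain switches to R→E→U = 4+6+5 = 15; finish 15 weeks.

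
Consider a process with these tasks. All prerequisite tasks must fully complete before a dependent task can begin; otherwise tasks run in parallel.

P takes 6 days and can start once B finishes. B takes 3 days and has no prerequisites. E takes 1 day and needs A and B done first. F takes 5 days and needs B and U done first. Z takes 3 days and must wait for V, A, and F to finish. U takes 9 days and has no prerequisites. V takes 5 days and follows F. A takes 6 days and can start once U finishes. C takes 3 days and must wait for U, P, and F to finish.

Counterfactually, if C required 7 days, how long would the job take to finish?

22

As given, the longest chain is U→F→V→Z = 9+5+5+3 = 22, so the finish is 22 days.
C has 5 days of float (longest path through it is 17).
The critical path is still U→F→V→Z; finish is now 22 days.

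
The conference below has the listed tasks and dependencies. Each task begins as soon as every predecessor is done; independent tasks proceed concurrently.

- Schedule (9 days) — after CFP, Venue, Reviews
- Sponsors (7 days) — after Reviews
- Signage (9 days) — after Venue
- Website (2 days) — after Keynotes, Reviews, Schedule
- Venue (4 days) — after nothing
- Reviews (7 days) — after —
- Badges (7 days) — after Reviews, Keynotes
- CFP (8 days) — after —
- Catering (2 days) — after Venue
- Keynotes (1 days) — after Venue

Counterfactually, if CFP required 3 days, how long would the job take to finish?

Actual critical path: CFP→Schedule→Website = 8+9+2 = 19 ⇒ 19 days.
CFP is on the critical path; changing it to 3 makes that path 14 days.
New critical path: Reviews→Schedule→Website = 7+9+2 = 18 ⇒ 18 days.

18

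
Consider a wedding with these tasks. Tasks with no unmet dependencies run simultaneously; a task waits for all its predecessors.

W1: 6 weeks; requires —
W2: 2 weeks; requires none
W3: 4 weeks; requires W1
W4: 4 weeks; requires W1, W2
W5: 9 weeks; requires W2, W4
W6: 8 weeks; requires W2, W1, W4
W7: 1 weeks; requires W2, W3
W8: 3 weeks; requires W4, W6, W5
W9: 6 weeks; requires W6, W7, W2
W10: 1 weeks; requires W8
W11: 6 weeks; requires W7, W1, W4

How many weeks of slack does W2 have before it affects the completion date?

Critical path: W1→W4→W6→W9 = 6+4+8+6 = 24, so the finish is 24 weeks.
Longest path through W2: 20 weeks (earliest finish 2, latest finish 6).
Slack of W2 = 4 − 0 = 4 weeks.

4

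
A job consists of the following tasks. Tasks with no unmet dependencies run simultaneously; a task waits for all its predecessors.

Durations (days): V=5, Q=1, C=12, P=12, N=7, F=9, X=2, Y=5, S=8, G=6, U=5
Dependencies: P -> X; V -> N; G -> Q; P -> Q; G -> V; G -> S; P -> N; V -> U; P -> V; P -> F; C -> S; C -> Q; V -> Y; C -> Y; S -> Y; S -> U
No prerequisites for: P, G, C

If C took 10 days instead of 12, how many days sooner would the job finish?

1

Baseline: C→S→Y = 12+8+5 = 25 → 25 days.
C is on the critical path; changing it to 10 makes that path 23 days.
The binding chain switches to P→V→N = 12+5+7 = 24; finish 24 days.
Change in finish: 24 − 25 = -1 days.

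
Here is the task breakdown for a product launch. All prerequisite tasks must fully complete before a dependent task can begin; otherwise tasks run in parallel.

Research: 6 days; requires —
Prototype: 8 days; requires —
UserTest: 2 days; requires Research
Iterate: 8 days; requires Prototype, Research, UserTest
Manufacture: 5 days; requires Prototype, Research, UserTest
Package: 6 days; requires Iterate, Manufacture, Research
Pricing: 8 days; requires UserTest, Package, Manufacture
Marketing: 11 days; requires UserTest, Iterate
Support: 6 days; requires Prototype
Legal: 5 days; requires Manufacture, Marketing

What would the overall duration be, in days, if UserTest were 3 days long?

33

Actual critical path: Research→UserTest→Iterate→Marketing→Legal = 6+2+8+11+5 = 32 ⇒ 32 days.
UserTest lies on that path, so at 3 days the path becomes 33 days.
That remains the longest chain; total 33 days.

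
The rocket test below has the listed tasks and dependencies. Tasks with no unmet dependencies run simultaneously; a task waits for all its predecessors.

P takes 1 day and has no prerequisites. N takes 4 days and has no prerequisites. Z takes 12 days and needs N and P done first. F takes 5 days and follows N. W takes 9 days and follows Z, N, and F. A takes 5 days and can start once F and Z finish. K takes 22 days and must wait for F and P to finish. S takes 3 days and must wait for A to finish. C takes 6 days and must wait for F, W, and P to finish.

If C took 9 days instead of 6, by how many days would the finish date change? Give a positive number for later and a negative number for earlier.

Baseline: N→Z→W→C = 4+12+9+6 = 31 → 31 days.
C is on the critical path; changing it to 9 makes that path 34 days.
The critical path is still N→Z→W→C; finish is now 34 days.
Change in finish: 34 − 31 = +3 days.

3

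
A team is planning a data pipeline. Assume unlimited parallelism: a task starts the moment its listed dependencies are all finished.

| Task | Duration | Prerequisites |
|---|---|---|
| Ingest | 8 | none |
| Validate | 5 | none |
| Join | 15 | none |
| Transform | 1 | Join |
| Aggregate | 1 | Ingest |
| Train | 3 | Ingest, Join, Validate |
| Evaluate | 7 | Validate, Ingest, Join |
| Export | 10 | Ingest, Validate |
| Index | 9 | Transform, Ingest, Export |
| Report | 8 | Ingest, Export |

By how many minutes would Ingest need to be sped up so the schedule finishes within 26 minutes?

1

Current finish: 27 minutes; target: 26.
Ingest is on every critical path, so each minute cut from Ingest cuts the finish by one (this holds down to a finish of 25).
Need 27 − 26 = 1 minute off Ingest → Ingest becomes 7 minutes, finish becomes 26.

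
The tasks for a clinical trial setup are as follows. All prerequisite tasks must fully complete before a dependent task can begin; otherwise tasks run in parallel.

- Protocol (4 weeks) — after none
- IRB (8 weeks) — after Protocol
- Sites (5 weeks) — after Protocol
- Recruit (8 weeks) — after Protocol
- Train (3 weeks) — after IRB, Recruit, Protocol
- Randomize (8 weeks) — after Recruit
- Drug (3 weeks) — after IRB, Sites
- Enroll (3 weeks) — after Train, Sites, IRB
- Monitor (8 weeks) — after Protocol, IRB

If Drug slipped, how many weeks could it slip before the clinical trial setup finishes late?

5

The longest chain is Protocol→IRB→Monitor = 4+8+8 = 20; overall finish 20 weeks.
The longest chain containing Drug totals 15 weeks.
Slack of Drug = 17 − 12 = 5 weeks.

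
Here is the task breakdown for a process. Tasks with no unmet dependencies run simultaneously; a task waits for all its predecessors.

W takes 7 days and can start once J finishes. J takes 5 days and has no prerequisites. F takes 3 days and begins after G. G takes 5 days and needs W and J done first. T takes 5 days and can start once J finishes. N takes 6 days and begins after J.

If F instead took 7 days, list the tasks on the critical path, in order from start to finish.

J, W, G, F

As given, the longest chain is J→W→G→F = 5+7+5+3 = 20, so the finish is 20 days.
Since F is critical, the +4 change carries straight to that chain (now 24 days).
The critical path is still J→W→G→F; finish is now 24 days.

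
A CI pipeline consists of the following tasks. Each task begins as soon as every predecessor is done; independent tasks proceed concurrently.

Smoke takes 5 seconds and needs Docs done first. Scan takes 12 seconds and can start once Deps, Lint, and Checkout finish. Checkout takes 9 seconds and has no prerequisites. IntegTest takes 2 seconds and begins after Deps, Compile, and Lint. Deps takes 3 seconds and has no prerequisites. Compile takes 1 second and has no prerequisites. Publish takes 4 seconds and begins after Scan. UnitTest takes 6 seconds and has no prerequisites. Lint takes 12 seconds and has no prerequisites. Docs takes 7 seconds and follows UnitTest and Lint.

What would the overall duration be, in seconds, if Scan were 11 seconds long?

Actual critical path: Lint→Scan→Publish = 12+12+4 = 28 ⇒ 28 seconds.
Since Scan is critical, the -1 change carries straight to that chain (now 27 seconds).
The critical path is still Lint→Scan→Publish; finish is now 27 seconds.

27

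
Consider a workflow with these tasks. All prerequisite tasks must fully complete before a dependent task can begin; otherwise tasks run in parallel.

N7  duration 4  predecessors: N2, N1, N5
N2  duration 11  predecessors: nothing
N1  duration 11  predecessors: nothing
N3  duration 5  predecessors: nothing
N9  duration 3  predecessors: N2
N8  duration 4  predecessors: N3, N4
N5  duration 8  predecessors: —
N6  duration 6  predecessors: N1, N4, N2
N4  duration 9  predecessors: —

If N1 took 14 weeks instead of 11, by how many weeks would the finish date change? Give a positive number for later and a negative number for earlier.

Baseline: N1→N6 = 11+6 = 17 → 17 weeks.
N1 lies on that path, so at 14 weeks the path becomes 20 weeks.
That remains the longest chain; total 20 weeks.
Change in finish: 20 − 17 = +3 weeks.

3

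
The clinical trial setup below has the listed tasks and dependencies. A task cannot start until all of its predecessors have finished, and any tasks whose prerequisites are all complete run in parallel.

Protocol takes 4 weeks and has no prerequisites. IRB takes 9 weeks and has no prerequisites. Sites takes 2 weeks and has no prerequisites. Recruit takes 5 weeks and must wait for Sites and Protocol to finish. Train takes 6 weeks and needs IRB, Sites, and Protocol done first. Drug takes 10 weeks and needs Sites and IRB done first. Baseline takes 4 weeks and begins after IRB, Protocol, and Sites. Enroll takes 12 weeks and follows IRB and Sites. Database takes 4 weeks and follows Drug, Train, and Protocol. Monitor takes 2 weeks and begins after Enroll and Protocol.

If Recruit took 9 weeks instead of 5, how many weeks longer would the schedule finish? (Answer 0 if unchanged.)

Critical path before the change: IRB→Drug→Database = 9+10+4 = 23 giving 23 weeks.
The longest path through Recruit is only 9 weeks, so Recruit has float 14.
That remains the longest chain; total 23 weeks.
Change in finish: 23 − 23 = +0 weeks.

0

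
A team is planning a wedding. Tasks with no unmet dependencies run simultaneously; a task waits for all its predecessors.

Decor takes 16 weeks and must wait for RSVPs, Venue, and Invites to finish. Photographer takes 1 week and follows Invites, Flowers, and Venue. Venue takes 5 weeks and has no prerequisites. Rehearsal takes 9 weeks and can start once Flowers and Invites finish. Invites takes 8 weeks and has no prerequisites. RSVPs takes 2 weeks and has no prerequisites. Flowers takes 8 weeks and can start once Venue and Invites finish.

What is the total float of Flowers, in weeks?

Invites→Flowers→Rehearsal = 8+8+9 = 25 sets the makespan at 25 weeks.
Flowers finishes as early as 16 and must finish by 16.
Float = 25 − 25 = 0.

0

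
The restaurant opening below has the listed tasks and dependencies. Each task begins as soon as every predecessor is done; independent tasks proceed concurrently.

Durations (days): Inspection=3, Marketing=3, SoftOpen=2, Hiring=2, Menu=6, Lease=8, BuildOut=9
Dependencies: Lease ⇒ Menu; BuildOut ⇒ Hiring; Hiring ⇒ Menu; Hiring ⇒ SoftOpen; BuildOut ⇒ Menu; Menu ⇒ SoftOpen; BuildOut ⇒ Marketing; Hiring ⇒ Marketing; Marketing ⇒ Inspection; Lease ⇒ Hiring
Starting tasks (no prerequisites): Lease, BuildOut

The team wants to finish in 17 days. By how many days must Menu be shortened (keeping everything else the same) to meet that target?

2

Current finish: 19 days; target: 17.
Menu is on every critical path, so each day cut from Menu cuts the finish by one (this holds down to a finish of 17).
Need 19 − 17 = 2 days off Menu → Menu becomes 4 days, finish becomes 17.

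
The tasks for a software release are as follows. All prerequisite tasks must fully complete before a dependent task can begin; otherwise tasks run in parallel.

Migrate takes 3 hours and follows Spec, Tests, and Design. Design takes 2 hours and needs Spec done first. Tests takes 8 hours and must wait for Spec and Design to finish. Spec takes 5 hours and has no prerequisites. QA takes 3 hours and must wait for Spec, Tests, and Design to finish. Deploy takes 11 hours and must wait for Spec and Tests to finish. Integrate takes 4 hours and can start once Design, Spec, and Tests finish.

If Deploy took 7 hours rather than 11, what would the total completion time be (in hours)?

The binding path is Spec→Design→Tests→Deploy = 5+2+8+11 = 26; finish at 26 hours.
Deploy lies on that path, so at 7 hours the path becomes 22 hours.
The critical path is still Spec→Design→Tests→Deploy; finish is now 22 hours.

22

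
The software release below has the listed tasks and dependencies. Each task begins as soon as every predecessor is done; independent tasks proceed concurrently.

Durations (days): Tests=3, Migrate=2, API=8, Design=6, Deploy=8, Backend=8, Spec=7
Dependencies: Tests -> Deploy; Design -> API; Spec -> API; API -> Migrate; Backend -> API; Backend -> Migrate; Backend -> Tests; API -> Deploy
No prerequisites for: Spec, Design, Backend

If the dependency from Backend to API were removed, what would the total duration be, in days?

Before: longest chain Backend→API→Deploy = 8+8+8 = 24, finish 24.
Without Backend→API, API's earliest start moves from 8 to 7.
New critical path: Spec→API→Deploy = 7+8+8 = 23 ⇒ 23 days.

23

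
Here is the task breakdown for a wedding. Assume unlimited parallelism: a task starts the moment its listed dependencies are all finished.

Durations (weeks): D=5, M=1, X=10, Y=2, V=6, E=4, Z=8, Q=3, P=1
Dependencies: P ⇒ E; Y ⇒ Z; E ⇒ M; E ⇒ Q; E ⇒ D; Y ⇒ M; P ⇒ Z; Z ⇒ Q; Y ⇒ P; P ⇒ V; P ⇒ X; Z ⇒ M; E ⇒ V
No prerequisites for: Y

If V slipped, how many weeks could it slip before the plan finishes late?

1

Critical path: Y→P→Z→Q = 2+1+8+3 = 14, so the finish is 14 weeks.
The longest chain containing V totals 13 weeks.
Slack of V = 8 − 7 = 1 week.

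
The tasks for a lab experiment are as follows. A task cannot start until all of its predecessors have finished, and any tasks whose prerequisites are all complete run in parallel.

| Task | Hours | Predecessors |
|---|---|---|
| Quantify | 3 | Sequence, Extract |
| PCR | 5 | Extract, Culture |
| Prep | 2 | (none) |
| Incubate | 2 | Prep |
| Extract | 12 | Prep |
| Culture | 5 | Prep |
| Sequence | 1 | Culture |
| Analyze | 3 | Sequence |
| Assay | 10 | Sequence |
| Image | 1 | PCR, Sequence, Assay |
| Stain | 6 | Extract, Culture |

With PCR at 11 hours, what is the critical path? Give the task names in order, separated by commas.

Critical path before the change: Prep→Extract→PCR→Image = 2+12+5+1 = 20 giving 20 hours.
Since PCR is critical, the +6 change carries straight to that chain (now 26 hours).
The critical path is still Prep→Extract→PCR→Image; finish is now 26 hours.

Prep, Extract, PCR, Image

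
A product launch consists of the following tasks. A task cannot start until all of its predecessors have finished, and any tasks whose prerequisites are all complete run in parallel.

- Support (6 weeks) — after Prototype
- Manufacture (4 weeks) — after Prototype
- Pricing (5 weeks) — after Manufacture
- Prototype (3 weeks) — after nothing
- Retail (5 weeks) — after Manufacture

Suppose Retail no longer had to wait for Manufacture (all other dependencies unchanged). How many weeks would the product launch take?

12

With the dependency in place, Prototype→Manufacture→Pricing = 3+4+5 = 12 sets the finish at 12 weeks.
Without Manufacture→Retail, Retail's earliest start moves from 7 to 0.
After: Prototype→Manufacture→Pricing = 3+4+5 = 12 → 12 weeks.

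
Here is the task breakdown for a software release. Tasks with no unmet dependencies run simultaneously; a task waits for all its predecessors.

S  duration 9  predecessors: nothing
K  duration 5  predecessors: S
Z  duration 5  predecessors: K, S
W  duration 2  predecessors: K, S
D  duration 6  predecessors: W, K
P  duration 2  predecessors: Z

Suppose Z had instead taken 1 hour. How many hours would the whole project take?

Baseline: S→K→W→D = 9+5+2+6 = 22 → 22 hours.
The longest path through Z is only 21 hours, so Z has float 1.
No other chain overtakes it, so the finish is 22 hours.

22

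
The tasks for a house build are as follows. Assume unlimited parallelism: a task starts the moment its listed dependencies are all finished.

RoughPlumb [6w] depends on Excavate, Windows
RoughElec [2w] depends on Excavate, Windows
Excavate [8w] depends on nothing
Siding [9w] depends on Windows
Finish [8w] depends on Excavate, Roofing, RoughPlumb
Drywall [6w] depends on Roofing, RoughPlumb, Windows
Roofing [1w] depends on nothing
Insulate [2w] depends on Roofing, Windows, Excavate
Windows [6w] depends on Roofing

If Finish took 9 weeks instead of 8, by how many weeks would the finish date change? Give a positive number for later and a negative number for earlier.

1

Critical path before the change: Excavate→RoughPlumb→Finish = 8+6+8 = 22 giving 22 weeks.
Finish lies on that path, so at 9 weeks the path becomes 23 weeks.
That remains the longest chain; total 23 weeks.
Change in finish: 23 − 22 = +1 weeks.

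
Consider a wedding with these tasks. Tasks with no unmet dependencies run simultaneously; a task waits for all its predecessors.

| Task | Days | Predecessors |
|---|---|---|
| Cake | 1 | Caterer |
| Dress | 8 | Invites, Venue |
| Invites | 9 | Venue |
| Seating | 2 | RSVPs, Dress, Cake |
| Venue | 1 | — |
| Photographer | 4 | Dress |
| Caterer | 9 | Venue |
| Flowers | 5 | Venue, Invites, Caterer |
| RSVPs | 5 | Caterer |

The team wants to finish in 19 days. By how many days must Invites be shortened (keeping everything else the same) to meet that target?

Current finish: 22 days; target: 19.
Invites is on every critical path, so each day cut from Invites cuts the finish by one (this holds down to a finish of 17).
Need 22 − 19 = 3 days off Invites → Invites becomes 6 days, finish becomes 19.

3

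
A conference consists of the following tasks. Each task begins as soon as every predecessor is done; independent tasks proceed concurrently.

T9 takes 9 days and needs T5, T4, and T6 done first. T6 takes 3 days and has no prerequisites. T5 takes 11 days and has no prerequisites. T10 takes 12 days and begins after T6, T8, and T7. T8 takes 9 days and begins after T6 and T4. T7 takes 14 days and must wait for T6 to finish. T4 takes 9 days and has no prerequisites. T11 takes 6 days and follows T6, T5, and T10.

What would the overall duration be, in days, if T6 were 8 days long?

The binding path is T4→T8→T10→T11 = 9+9+12+6 = 36; finish at 36 days.
T6 is off the critical path — its longest chain is 35 days, giving 1 of slack.
Now T6→T7→T10→T11 = 8+14+12+6 = 40 is longest, so the finish becomes 40 days.

40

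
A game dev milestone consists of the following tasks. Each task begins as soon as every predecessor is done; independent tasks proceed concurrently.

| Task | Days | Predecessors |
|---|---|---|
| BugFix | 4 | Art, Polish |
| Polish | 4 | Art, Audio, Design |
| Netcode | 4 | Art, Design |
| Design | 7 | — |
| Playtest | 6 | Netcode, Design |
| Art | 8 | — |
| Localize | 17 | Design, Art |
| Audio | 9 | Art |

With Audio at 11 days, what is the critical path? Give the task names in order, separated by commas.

Art, Audio, Polish, BugFix

As given, the longest chain is Art→Audio→Polish→BugFix = 8+9+4+4 = 25, so the finish is 25 days.
Audio is on the critical path; changing it to 11 makes that path 27 days.
That remains the longest chain; total 27 days.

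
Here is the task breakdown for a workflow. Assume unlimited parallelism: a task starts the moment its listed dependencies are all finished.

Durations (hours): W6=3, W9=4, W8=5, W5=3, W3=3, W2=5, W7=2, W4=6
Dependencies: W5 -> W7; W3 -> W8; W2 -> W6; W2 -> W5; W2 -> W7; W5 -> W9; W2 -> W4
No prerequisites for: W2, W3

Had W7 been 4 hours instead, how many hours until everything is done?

As given, the longest chain is W2→W5→W9 = 5+3+4 = 12, so the finish is 12 hours.
W7 is off the critical path — its longest chain is 10 hours, giving 2 of slack.
The binding chain switches to W2→W5→W7 = 5+3+4 = 12; finish 12 hours.

12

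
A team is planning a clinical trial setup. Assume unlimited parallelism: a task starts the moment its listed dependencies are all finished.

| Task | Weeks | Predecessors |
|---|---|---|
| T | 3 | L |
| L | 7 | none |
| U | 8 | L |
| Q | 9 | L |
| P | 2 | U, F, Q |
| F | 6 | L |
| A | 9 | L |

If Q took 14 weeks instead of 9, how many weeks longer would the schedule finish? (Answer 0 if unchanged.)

5

As given, the longest chain is L→Q→P = 7+9+2 = 18, so the finish is 18 weeks.
Since Q is critical, the +5 change carries straight to that chain (now 23 weeks).
The critical path is still L→Q→P; finish is now 23 weeks.
Change in finish: 23 − 18 = +5 weeks.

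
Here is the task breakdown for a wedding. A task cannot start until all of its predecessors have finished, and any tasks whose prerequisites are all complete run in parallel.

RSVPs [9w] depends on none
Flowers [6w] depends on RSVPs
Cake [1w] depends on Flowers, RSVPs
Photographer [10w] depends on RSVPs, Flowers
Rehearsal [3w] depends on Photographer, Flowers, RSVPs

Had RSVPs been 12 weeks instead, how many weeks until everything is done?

Actual critical path: RSVPs→Flowers→Photographer→Rehearsal = 9+6+10+3 = 28 ⇒ 28 weeks.
Since RSVPs is critical, the +3 change carries straight to that chain (now 31 weeks).
No other chain overtakes it, so the finish is 31 weeks.

31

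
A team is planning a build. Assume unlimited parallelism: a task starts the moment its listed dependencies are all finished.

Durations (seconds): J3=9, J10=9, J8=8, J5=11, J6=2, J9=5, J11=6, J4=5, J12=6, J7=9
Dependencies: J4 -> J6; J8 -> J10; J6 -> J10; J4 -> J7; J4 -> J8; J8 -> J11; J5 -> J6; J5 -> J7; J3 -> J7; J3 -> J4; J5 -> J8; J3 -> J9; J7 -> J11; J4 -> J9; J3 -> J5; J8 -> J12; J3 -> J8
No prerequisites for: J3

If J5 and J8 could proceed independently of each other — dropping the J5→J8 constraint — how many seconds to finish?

35

Before: longest chain J3→J5→J8→J10 = 9+11+8+9 = 37, finish 37.
Without J5→J8, J8's earliest start moves from 20 to 14.
New critical path: J3→J5→J7→J11 = 9+11+9+6 = 35 ⇒ 35 seconds.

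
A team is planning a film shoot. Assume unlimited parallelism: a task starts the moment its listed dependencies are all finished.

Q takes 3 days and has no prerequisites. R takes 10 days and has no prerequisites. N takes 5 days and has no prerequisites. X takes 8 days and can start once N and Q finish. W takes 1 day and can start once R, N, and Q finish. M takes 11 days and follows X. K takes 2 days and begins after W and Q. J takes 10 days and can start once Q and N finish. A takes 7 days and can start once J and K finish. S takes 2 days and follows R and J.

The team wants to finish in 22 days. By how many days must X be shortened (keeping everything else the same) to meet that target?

2

Current finish: 24 days; target: 22.
X is on every critical path, so each day cut from X cuts the finish by one (this holds down to a finish of 22).
Need 24 − 22 = 2 days off X → X becomes 6 days, finish becomes 22.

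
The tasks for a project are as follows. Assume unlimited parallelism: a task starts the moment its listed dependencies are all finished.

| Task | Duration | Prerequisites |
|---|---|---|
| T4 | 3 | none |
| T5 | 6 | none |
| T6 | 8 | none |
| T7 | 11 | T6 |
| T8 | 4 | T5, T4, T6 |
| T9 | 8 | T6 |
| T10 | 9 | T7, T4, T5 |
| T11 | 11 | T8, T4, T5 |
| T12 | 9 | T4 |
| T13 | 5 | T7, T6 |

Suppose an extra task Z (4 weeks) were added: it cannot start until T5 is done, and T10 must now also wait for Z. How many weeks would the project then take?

28

Originally the project takes 28 weeks.
With Z inserted, T10 now waits for max(T7, T4, T5, Z).
New critical path: T6→T7→T10 = 8+11+9 = 28 ⇒ 28 weeks.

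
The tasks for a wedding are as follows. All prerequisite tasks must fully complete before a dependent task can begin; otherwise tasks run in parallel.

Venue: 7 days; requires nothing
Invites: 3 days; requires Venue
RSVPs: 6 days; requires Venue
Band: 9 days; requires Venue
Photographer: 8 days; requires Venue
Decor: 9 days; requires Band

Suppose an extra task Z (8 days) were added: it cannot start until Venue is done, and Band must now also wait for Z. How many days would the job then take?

Originally the job takes 25 days.
With Z inserted, Band now waits for max(Venue, Z).
New critical path: Venue→Z→Band→Decor = 7+8+9+9 = 33 ⇒ 33 days.

33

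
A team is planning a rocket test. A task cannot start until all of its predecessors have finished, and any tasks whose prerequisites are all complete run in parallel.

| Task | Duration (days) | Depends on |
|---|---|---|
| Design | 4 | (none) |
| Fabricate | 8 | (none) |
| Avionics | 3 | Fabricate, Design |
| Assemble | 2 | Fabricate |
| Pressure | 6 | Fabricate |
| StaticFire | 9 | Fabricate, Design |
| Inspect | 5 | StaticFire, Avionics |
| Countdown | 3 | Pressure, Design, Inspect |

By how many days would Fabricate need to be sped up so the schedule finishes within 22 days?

Current finish: 25 days; target: 22.
Fabricate is on every critical path, so each day cut from Fabricate cuts the finish by one (this holds down to a finish of 21).
Need 25 − 22 = 3 days off Fabricate → Fabricate becomes 5 days, finish becomes 22.

3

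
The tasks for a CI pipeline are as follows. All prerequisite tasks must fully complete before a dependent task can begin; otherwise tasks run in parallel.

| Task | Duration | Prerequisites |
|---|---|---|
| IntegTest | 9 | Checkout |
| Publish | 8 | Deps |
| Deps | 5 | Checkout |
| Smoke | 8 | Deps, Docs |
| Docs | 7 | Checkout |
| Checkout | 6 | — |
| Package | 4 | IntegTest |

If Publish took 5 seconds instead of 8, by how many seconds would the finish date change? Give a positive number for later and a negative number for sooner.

0

Baseline: Checkout→Docs→Smoke = 6+7+8 = 21 → 21 seconds.
The longest path through Publish is only 19 seconds, so Publish has float 2.
No other chain overtakes it, so the finish is 21 seconds.
Change in finish: 21 − 21 = +0 seconds.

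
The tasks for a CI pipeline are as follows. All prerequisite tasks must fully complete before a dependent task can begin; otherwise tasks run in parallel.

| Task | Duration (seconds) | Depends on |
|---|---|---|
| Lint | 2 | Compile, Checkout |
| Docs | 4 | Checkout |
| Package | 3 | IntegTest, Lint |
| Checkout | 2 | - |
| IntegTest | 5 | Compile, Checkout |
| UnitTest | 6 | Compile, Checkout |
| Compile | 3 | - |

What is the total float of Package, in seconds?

0

Critical path: Compile→IntegTest→Package = 3+5+3 = 11, so the finish is 11 seconds.
Package finishes as early as 11 and must finish by 11.
Slack of Package = 8 − 8 = 0 seconds.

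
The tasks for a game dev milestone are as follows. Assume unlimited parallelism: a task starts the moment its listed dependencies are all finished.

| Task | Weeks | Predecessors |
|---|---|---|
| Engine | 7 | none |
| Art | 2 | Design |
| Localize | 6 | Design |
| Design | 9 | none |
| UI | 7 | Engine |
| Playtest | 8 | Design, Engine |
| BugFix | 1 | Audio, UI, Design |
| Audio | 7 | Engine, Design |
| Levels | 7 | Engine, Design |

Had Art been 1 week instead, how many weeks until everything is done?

17

The binding path is Design→Audio→BugFix = 9+7+1 = 17; finish at 17 weeks.
Art is off the critical path — its longest chain is 11 weeks, giving 6 of slack.
That remains the longest chain; total 17 weeks.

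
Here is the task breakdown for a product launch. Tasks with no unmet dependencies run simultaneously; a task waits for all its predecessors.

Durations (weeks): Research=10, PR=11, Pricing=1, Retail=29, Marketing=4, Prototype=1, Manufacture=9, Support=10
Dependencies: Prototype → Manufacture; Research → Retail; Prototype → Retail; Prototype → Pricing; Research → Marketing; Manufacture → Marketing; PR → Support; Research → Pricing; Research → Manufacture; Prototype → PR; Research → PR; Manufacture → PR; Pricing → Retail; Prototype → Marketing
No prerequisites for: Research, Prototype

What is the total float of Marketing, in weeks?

17

The longest chain is Research→Manufacture→PR→Support = 10+9+11+10 = 40; overall finish 40 weeks.
Marketing finishes as early as 23 and must finish by 40.
Float = 40 − 23 = 17.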